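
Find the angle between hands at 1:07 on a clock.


Hour hand = 1×30 + 7×0.5 = 33.5°
Minute hand = 7×6 = 42°
Difference = |33.5 - 42| = 8.5°

8.5°


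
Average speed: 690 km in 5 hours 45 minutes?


120.0 km/h

Distance: 690 km
Time: 5h 45m = 345 min = 345/60 = 23/4 hours
Speed = 690 ÷ (23/4) = 690 × 4 / 23 = 2760/23 = 120.0 km/h


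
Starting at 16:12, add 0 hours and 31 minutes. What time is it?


Start: 972 minutes from midnight
Add: 31 minutes
Total: 1003 minutes
Hours: 1003 ÷ 60 = 16 remainder 43

16:43


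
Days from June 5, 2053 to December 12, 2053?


190 days

From June 5, 2053 to December 12, 2053
Rest of June 2053: 30 - 5 = 25
Full months: July 31, August 31, September 30, October 31, November 30
Days into December 2053: 12
Total = 25 + 31 + 31 + 30 + 31 + 30 + 12 = 190 days


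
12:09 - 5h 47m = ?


Start: 729 minutes from midnight
Subtract: 347 minutes
Remaining: 729 - 347 = 382
Hours: 6, Minutes: 22

06:22


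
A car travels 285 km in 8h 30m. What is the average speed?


Distance: 285 km
Time: 8h 30m = 510 min = 510/60 = 17/2 hours
Speed = 285 ÷ (17/2) = 285 × 2 / 17 = 570/17 ≈ 33.5 km/h

33.5 km/h


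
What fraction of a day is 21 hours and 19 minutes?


0.8882 (88.82%)

Total minutes: 21×60 + 19 = 1279
Day = 24×60 = 1440 minutes
Fraction = 1279/1440 ≈ 0.8882
As a percentage: 1279/1440 × 100 ≈ 88.82%


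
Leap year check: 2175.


Rules: divisible by 4 AND (not by 100 OR by 400)
2175 ÷ 4 = 543 remainder 3 → not divisible by 4
Not divisible by 4 → not a leap year

No


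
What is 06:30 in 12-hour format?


6:30 AM

Hour: 6
6 < 12 → AM


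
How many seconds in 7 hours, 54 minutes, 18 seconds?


Hours: 7 × 3600 = 25200
Minutes: 54 × 60 = 3240
Seconds: 18
Total = 25200 + 3240 + 18 = 28458

28458 seconds


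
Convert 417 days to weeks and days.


59 weeks 4 days

Weeks: 417 ÷ 7 = 59 remainder 4


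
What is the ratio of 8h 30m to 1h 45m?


34:7 (4.86)

Duration 1: 510 minutes
Duration 2: 105 minutes
Ratio = 510:105
GCD = 15
Simplified = 34:7
As a decimal: 34/7 ≈ 4.86


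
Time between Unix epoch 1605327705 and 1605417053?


Difference = 1605417053 - 1605327705 = 89348 seconds
In hours: 89348 / 3600 ≈ 24.8
In days: 89348 / 86400 ≈ 1.03

89348 seconds (24.8 hours / 1.03 days)


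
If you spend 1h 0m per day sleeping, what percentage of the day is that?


Time: 60 minutes
Day: 1440 minutes
Percentage = (60/1440) × 100 ≈ 4.2%

4.2%


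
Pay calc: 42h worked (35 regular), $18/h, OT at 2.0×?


$882.00

Regular: 35h × $18 = $630.00
Overtime: 42 - 35 = 7h
OT pay: 7h × $18 × 2.0 = $252.00
Total = $630.00 + $252.00 = $882.00


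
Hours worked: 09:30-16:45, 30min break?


Total time = (16×60+45) - (9×60+30)
= 1005 - 570 = 435 min
Minus break: 435 - 30 = 405 min
= 6h 45m

6h 45m (405 minutes)


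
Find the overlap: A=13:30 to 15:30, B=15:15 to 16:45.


15 minutes

Meeting A: 810-930 (in minutes from midnight)
Meeting B: 915-1005
Overlap start = max(810, 915) = 915
Overlap end = min(930, 1005) = 930
Overlap = max(0, 930 - 915) = 15 min


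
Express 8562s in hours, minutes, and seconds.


Hours: 8562 ÷ 3600 = 2 remainder 1362
Minutes: 1362 ÷ 60 = 22 remainder 42
Seconds: 42

2h 22m 42s


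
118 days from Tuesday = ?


Monday

Start: Tuesday (index 1)
(1 + 118) mod 7
= 119 mod 7
= 0
Index 0 → Monday


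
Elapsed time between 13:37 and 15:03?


End time in minutes: 15×60 + 3 = 903
Start time in minutes: 13×60 + 37 = 817
Difference = 903 - 817 = 86 minutes
= 1 hours 26 minutes

1h 26m


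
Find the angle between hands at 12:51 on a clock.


Hour hand (12 ≡ 0 on the dial): 0×30 + 51×0.5 = 25.5°
Minute hand = 51×6 = 306°
Difference = |25.5 - 306| = 280.5°
Since > 180°: 360 - 280.5 = 79.5°

79.5°


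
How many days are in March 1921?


31 days

Month: March (month 3)
March has 31 days


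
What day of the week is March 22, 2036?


Saturday

Zeller's congruence:
q=22, m=3, k=36, j=20
h = (22 + ⌊13×4/5⌋ + 36 + ⌊36/4⌋ + ⌊20/4⌋ - 2×20) mod 7
= (22 + 10 + 36 + 9 + 5 - 40) mod 7
= 42 mod 7 = 0
h=0 → Saturday


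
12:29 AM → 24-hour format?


00:29

Input: 12:29 AM
12 AM → 00 (midnight)


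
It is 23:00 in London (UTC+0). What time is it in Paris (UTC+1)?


Time difference = UTC+1 - UTC+0 = +1 hours
New hour = (23 + 1) mod 24
= 24 mod 24 = 0
Minutes unchanged → 00:00; 24 ≥ 24 → next day

00:00 (next day)


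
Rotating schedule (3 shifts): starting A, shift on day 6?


Shift C

Shifts: A, B, C
Start: A (index 0)
Day 6: (0 + 6 - 1) mod 3
= 5 mod 3
= 2
Index 2 → shift C


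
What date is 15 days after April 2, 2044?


April 17, 2044

Start: April 2, 2044
Add 15 days
April 2 + 15 = April 17, 2044


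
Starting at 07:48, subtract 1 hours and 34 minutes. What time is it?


Start: 468 minutes from midnight
Subtract: 94 minutes
Remaining: 468 - 94 = 374
Hours: 6, Minutes: 14

06:14


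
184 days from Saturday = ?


Start: Saturday (index 5)
(5 + 184) mod 7
= 189 mod 7
= 0
Index 0 → Monday

Monday


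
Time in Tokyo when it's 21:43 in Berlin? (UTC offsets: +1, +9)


Time difference = UTC+9 - UTC+1 = +8 hours
New hour = (21 + 8) mod 24
= 29 mod 24 = 5
Minutes unchanged → 05:43; 29 ≥ 24 → next day

05:43 (next day)


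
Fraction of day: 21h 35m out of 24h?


0.8993 (89.93%)

Total minutes: 21×60 + 35 = 1295
Day = 24×60 = 1440 minutes
Fraction = 1295/1440 ≈ 0.8993
As a percentage: 1295/1440 × 100 ≈ 89.93%


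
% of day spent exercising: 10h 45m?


Time: 645 minutes
Day: 1440 minutes
Percentage = (645/1440) × 100 ≈ 44.8%

44.8%


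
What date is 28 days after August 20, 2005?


September 17, 2005

Start: August 20, 2005
Add 28 days
August 20 → September 1: 31 - 20 + 1 = 12 days (28 - 12 = 16 left)
September 1 + 16 = September 17, 2005


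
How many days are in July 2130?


31 days

Month: July (month 7)
July has 31 days


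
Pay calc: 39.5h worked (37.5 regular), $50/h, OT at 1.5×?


Regular: 37.5h × $50 = $1875.00
Overtime: 39.5 - 37.5 = 2.0h
OT pay: 2.0h × $50 × 1.5 = $150.00
Total = $1875.00 + $150.00 = $2025.00

$2025.00


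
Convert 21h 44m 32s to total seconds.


78272 seconds

Hours: 21 × 3600 = 75600
Minutes: 44 × 60 = 2640
Seconds: 32
Total = 75600 + 2640 + 32 = 78272


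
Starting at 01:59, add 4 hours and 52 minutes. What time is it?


Start: 119 minutes from midnight
Add: 292 minutes
Total: 411 minutes
Hours: 411 ÷ 60 = 6 remainder 51

06:51


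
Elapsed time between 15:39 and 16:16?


0h 37m

End time in minutes: 16×60 + 16 = 976
Start time in minutes: 15×60 + 39 = 939
Difference = 976 - 939 = 37 minutes
= 0 hours 37 minutes


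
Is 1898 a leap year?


No

Rules: divisible by 4 AND (not by 100 OR by 400)
1898 ÷ 4 = 474 remainder 2 → not divisible by 4
Not divisible by 4 → not a leap year


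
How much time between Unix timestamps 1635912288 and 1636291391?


379103 seconds (105.3 hours / 4.39 days)

Difference = 1636291391 - 1635912288 = 379103 seconds
In hours: 379103 / 3600 ≈ 105.3
In days: 379103 / 86400 ≈ 4.39


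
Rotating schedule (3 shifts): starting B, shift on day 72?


Shift A

Shifts: A, B, C
Start: B (index 1)
Day 72: (1 + 72 - 1) mod 3
= 72 mod 3
= 0
Index 0 → shift A


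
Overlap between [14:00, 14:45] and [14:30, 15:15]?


15 minutes

Meeting A: 840-885 (in minutes from midnight)
Meeting B: 870-915
Overlap start = max(840, 870) = 870
Overlap end = min(885, 915) = 885
Overlap = max(0, 885 - 870) = 15 min


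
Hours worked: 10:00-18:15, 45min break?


7h 30m (450 minutes)

Total time = (18×60+15) - (10×60+0)
= 1095 - 600 = 495 min
Minus break: 495 - 45 = 450 min
= 7h 30m


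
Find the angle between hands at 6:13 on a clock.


108.5°

Hour hand = 6×30 + 13×0.5 = 186.5°
Minute hand = 13×6 = 78°
Difference = |186.5 - 78| = 108.5°


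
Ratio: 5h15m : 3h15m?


21:13 (1.62)

Duration 1: 315 minutes
Duration 2: 195 minutes
Ratio = 315:195
GCD = 15
Simplified = 21:13
As a decimal: 21/13 ≈ 1.62


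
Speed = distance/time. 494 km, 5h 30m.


Distance: 494 km
Time: 5h 30m = 330 min = 330/60 = 11/2 hours
Speed = 494 ÷ (11/2) = 494 × 2 / 11 = 988/11 ≈ 89.8 km/h

89.8 km/h


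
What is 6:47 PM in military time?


18:47

Input: 6:47 PM
PM: 6 + 12 = 18


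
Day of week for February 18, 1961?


Zeller's congruence:
q=18, m=14, k=60, j=19
h = (18 + ⌊13×15/5⌋ + 60 + ⌊60/4⌋ + ⌊19/4⌋ - 2×19) mod 7
= (18 + 39 + 60 + 15 + 4 - 38) mod 7
= 98 mod 7 = 0
h=0 → Saturday

Saturday


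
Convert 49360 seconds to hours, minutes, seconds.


Hours: 49360 ÷ 3600 = 13 remainder 2560
Minutes: 2560 ÷ 60 = 42 remainder 40
Seconds: 40

13h 42m 40s


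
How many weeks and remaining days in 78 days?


11 weeks 1 days

Weeks: 78 ÷ 7 = 11 remainder 1


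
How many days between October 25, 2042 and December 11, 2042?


From October 25, 2042 to December 11, 2042
Rest of October 2042: 31 - 25 = 6
Full months: November 30
Days into December 2042: 11
Total = 6 + 30 + 11 = 47 days

47 days


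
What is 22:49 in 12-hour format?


10:49 PM

Hour: 22
22 - 12 = 10 → PM


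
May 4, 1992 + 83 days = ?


July 26, 1992

Start: May 4, 1992
Add 83 days
May 4 → June 1: 31 - 4 + 1 = 28 days (83 - 28 = 55 left)
June 1 → July 1: 30 - 1 + 1 = 30 days (55 - 30 = 25 left)
July 1 + 25 = July 26, 1992


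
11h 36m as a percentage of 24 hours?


0.4833 (48.33%)

Total minutes: 11×60 + 36 = 696
Day = 24×60 = 1440 minutes
Fraction = 696/1440 ≈ 0.4833
As a percentage: 696/1440 × 100 ≈ 48.33%


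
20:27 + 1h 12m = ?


Start: 1227 minutes from midnight
Add: 72 minutes
Total: 1299 minutes
Hours: 1299 ÷ 60 = 21 remainder 39

21:39


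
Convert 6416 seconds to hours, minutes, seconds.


Hours: 6416 ÷ 3600 = 1 remainder 2816
Minutes: 2816 ÷ 60 = 46 remainder 56
Seconds: 56

1h 46m 56s


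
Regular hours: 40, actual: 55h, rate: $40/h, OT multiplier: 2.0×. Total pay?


$2800.00

Regular: 40h × $40 = $1600.00
Overtime: 55 - 40 = 15h
OT pay: 15h × $40 × 2.0 = $1200.00
Total = $1600.00 + $1200.00 = $2800.00


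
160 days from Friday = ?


Start: Friday (index 4)
(4 + 160) mod 7
= 164 mod 7
= 3
Index 3 → Thursday

Thursday


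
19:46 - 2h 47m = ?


16:59

Start: 1186 minutes from midnight
Subtract: 167 minutes
Remaining: 1186 - 167 = 1019
Hours: 16, Minutes: 59


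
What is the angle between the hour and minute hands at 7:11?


Hour hand = 7×30 + 11×0.5 = 215.5°
Minute hand = 11×6 = 66°
Difference = |215.5 - 66| = 149.5°

149.5°


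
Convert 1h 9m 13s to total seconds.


4153 seconds

Hours: 1 × 3600 = 3600
Minutes: 9 × 60 = 540
Seconds: 13
Total = 3600 + 540 + 13 = 4153


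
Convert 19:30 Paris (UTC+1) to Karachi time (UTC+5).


23:30

Time difference = UTC+5 - UTC+1 = +4 hours
New hour = (19 + 4) mod 24
= 23 mod 24 = 23
Minutes unchanged → 23:30


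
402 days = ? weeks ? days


57 weeks 3 days

Weeks: 402 ÷ 7 = 57 remainder 3


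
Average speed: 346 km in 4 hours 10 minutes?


83.0 km/h

Distance: 346 km
Time: 4h 10m = 250 min = 250/60 = 25/6 hours
Speed = 346 ÷ (25/6) = 346 × 6 / 25 = 2076/25 ≈ 83.0 km/h


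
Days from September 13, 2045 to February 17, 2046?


157 days

From September 13, 2045 to February 17, 2046
Rest of September 2045: 30 - 13 = 17
Full months: October 31, November 30, December 31, January 31
Days into February 2046: 17
Total = 17 + 31 + 30 + 31 + 31 + 17 = 157 days


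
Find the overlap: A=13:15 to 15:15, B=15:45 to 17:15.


0 minutes

Meeting A: 795-915 (in minutes from midnight)
Meeting B: 945-1035
Overlap start = max(795, 945) = 945
Overlap end = min(915, 1035) = 915
Overlap = max(0, 915 - 945) = 0 min


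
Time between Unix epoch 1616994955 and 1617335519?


340564 seconds (94.6 hours / 3.94 days)

Difference = 1617335519 - 1616994955 = 340564 seconds
In hours: 340564 / 3600 ≈ 94.6
In days: 340564 / 86400 ≈ 3.94


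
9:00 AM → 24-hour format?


Input: 9:00 AM
AM hour stays: 9

09:00


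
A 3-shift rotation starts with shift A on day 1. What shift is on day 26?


Shift B

Shifts: A, B, C
Start: A (index 0)
Day 26: (0 + 26 - 1) mod 3
= 25 mod 3
= 1
Index 1 → shift B


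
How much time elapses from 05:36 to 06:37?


End time in minutes: 6×60 + 37 = 397
Start time in minutes: 5×60 + 36 = 336
Difference = 397 - 336 = 61 minutes
= 1 hours 1 minutes

1h 1m


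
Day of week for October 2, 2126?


Zeller's congruence:
q=2, m=10, k=26, j=21
h = (2 + ⌊13×11/5⌋ + 26 + ⌊26/4⌋ + ⌊21/4⌋ - 2×21) mod 7
= (2 + 28 + 26 + 6 + 5 - 42) mod 7
= 25 mod 7 = 4
h=4 → Wednesday

Wednesday


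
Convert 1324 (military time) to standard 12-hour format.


1:24 PM

Hour: 13
13 - 12 = 1 → PM


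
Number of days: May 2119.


31 days

Month: May (month 5)
May has 31 days


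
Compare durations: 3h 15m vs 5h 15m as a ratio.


Duration 1: 195 minutes
Duration 2: 315 minutes
Ratio = 195:315
GCD = 15
Simplified = 13:21
As a decimal: 13/21 ≈ 0.62

13:21 (0.62)


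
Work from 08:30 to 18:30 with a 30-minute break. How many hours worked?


9h 30m (570 minutes)

Total time = (18×60+30) - (8×60+30)
= 1110 - 510 = 600 min
Minus break: 600 - 30 = 570 min
= 9h 30m


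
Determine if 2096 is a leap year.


Yes

Rules: divisible by 4 AND (not by 100 OR by 400)
2096 ÷ 4 = 524 exactly → divisible by 4
2096 ÷ 100 = 20 remainder 96 → not divisible by 100
Divisible by 4 but not by 100 → leap year


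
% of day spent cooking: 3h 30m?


Time: 210 minutes
Day: 1440 minutes
Percentage = (210/1440) × 100 ≈ 14.6%

14.6%


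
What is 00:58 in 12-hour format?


Hour: 0
0 → 12 AM (midnight)

12:58 AM


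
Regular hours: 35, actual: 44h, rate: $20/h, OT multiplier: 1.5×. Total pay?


$970.00

Regular: 35h × $20 = $700.00
Overtime: 44 - 35 = 9h
OT pay: 9h × $20 × 1.5 = $270.00
Total = $700.00 + $270.00 = $970.00


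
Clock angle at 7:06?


Hour hand = 7×30 + 6×0.5 = 213.0°
Minute hand = 6×6 = 36°
Difference = |213.0 - 36| = 177.0°

177.0°


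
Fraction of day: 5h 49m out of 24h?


Total minutes: 5×60 + 49 = 349
Day = 24×60 = 1440 minutes
Fraction = 349/1440 ≈ 0.2424
As a percentage: 349/1440 × 100 ≈ 24.24%

0.2424 (24.24%)


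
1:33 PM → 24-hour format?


Input: 1:33 PM
PM: 1 + 12 = 13

13:33


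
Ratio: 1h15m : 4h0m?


Duration 1: 75 minutes
Duration 2: 240 minutes
Ratio = 75:240
GCD = 15
Simplified = 5:16
As a decimal: 5/16 ≈ 0.31

5:16 (0.31)


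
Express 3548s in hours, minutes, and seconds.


Hours: 3548 ÷ 3600 = 0 remainder 3548
Minutes: 3548 ÷ 60 = 59 remainder 8
Seconds: 8

0h 59m 8s


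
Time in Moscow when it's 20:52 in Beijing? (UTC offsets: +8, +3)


Time difference = UTC+3 - UTC+8 = -5 hours
New hour = (20 -5) mod 24
= 15 mod 24 = 15
Minutes unchanged → 15:52

15:52


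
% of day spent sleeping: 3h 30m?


14.6%

Time: 210 minutes
Day: 1440 minutes
Percentage = (210/1440) × 100 ≈ 14.6%


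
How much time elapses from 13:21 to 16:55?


End time in minutes: 16×60 + 55 = 1015
Start time in minutes: 13×60 + 21 = 801
Difference = 1015 - 801 = 214 minutes
= 3 hours 34 minutes

3h 34m


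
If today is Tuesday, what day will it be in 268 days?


Start: Tuesday (index 1)
(1 + 268) mod 7
= 269 mod 7
= 3
Index 3 → Thursday

Thursday


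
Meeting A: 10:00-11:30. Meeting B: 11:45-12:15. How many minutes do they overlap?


0 minutes

Meeting A: 600-690 (in minutes from midnight)
Meeting B: 705-735
Overlap start = max(600, 705) = 705
Overlap end = min(690, 735) = 690
Overlap = max(0, 690 - 705) = 0 min


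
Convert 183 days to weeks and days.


Weeks: 183 ÷ 7 = 26 remainder 1

26 weeks 1 days


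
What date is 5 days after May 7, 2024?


Start: May 7, 2024
Add 5 days
May 7 + 5 = May 12, 2024

May 12, 2024


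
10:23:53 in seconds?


Hours: 10 × 3600 = 36000
Minutes: 23 × 60 = 1380
Seconds: 53
Total = 36000 + 1380 + 53 = 37433

37433 seconds


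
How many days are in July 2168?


Month: July (month 7)
July has 31 days

31 days


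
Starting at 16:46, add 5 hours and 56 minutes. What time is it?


Start: 1006 minutes from midnight
Add: 356 minutes
Total: 1362 minutes
Hours: 1362 ÷ 60 = 22 remainder 42

22:42


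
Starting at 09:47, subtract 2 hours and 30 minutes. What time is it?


07:17

Start: 587 minutes from midnight
Subtract: 150 minutes
Remaining: 587 - 150 = 437
Hours: 7, Minutes: 17


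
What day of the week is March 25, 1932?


Zeller's congruence:
q=25, m=3, k=32, j=19
h = (25 + ⌊13×4/5⌋ + 32 + ⌊32/4⌋ + ⌊19/4⌋ - 2×19) mod 7
= (25 + 10 + 32 + 8 + 4 - 38) mod 7
= 41 mod 7 = 6
h=6 → Friday

Friday


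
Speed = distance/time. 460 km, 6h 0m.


Distance: 460 km
Time: 6 hours
Speed = 460 / 6 ≈ 76.7 km/h

76.7 km/h


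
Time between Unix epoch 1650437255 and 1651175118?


Difference = 1651175118 - 1650437255 = 737863 seconds
In hours: 737863 / 3600 ≈ 205.0
In days: 737863 / 86400 ≈ 8.54

737863 seconds (205.0 hours / 8.54 days)


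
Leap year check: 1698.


Rules: divisible by 4 AND (not by 100 OR by 400)
1698 ÷ 4 = 424 remainder 2 → not divisible by 4
Not divisible by 4 → not a leap year

No


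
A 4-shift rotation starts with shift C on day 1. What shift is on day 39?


Shifts: A, B, C, D
Start: C (index 2)
Day 39: (2 + 39 - 1) mod 4
= 40 mod 4
= 0
Index 0 → shift A

Shift A


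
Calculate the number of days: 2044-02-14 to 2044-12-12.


From February 14, 2044 to December 12, 2044
Rest of February 2044: 29 - 14 = 15
Full months: March 31, April 30, May 31, June 30, July 31, August 31, September 30, October 31, November 30
Days into December 2044: 12
Total = 15 + 31 + 30 + 31 + 30 + 31 + 31 + 30 + 31 + 30 + 12 = 302 days

302 days


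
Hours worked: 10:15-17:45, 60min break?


Total time = (17×60+45) - (10×60+15)
= 1065 - 615 = 450 min
Minus break: 450 - 60 = 390 min
= 6h 30m

6h 30m (390 minutes)


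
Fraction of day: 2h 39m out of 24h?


Total minutes: 2×60 + 39 = 159
Day = 24×60 = 1440 minutes
Fraction = 159/1440 ≈ 0.1104
As a percentage: 159/1440 × 100 ≈ 11.04%

0.1104 (11.04%)


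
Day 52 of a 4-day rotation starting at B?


Shift A

Shifts: A, B, C, D
Start: B (index 1)
Day 52: (1 + 52 - 1) mod 4
= 52 mod 4
= 0
Index 0 → shift A


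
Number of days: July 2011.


Month: July (month 7)
July has 31 days

31 days


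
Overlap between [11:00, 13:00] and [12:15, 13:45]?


45 minutes

Meeting A: 660-780 (in minutes from midnight)
Meeting B: 735-825
Overlap start = max(660, 735) = 735
Overlap end = min(780, 825) = 780
Overlap = max(0, 780 - 735) = 45 min


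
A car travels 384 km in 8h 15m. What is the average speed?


46.5 km/h

Distance: 384 km
Time: 8h 15m = 495 min = 495/60 = 33/4 hours
Speed = 384 ÷ (33/4) = 384 × 4 / 33 = 1536/33 ≈ 46.5 km/h


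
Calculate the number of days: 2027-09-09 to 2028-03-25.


From September 9, 2027 to March 25, 2028
Rest of September 2027: 30 - 9 = 21
Full months: October 31, November 30, December 31, January 31, February 2028 29
Days into March 2028: 25
Total = 21 + 31 + 30 + 31 + 31 + 29 + 25 = 198 days

198 days


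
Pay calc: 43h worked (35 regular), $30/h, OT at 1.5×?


Regular: 35h × $30 = $1050.00
Overtime: 43 - 35 = 8h
OT pay: 8h × $30 × 1.5 = $360.00
Total = $1050.00 + $360.00 = $1410.00

$1410.00


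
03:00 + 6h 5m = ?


09:05

Start: 180 minutes from midnight
Add: 365 minutes
Total: 545 minutes
Hours: 545 ÷ 60 = 9 remainder 5


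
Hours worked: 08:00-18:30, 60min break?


Total time = (18×60+30) - (8×60+0)
= 1110 - 480 = 630 min
Minus break: 630 - 60 = 570 min
= 9h 30m

9h 30m (570 minutes)


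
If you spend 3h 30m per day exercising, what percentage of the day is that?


Time: 210 minutes
Day: 1440 minutes
Percentage = (210/1440) × 100 ≈ 14.6%

14.6%


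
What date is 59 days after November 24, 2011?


January 22, 2012

Start: November 24, 2011
Add 59 days
November 24 → December 1: 30 - 24 + 1 = 7 days (59 - 7 = 52 left)
December 1 → January 1: 31 - 1 + 1 = 31 days (52 - 31 = 21 left)
January 1 + 21 = January 22, 2012


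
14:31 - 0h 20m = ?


14:11

Start: 871 minutes from midnight
Subtract: 20 minutes
Remaining: 871 - 20 = 851
Hours: 14, Minutes: 11


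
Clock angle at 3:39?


124.5°

Hour hand = 3×30 + 39×0.5 = 109.5°
Minute hand = 39×6 = 234°
Difference = |109.5 - 234| = 124.5°


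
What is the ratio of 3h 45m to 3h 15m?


15:13 (1.15)

Duration 1: 225 minutes
Duration 2: 195 minutes
Ratio = 225:195
GCD = 15
Simplified = 15:13
As a decimal: 15/13 ≈ 1.15


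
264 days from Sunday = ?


Start: Sunday (index 6)
(6 + 264) mod 7
= 270 mod 7
= 4
Index 4 → Friday

Friday


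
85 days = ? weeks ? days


Weeks: 85 ÷ 7 = 12 remainder 1

12 weeks 1 days


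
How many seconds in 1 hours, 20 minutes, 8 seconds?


4808 seconds

Hours: 1 × 3600 = 3600
Minutes: 20 × 60 = 1200
Seconds: 8
Total = 3600 + 1200 + 8 = 4808


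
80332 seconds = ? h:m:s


Hours: 80332 ÷ 3600 = 22 remainder 1132
Minutes: 1132 ÷ 60 = 18 remainder 52
Seconds: 52

22h 18m 52s


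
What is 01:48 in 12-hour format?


Hour: 1
1 < 12 → AM

1:48 AM


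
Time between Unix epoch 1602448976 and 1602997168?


Difference = 1602997168 - 1602448976 = 548192 seconds
In hours: 548192 / 3600 ≈ 152.3
In days: 548192 / 86400 ≈ 6.34

548192 seconds (152.3 hours / 6.34 days)


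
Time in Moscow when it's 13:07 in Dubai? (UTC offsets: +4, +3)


12:07

Time difference = UTC+3 - UTC+4 = -1 hours
New hour = (13 -1) mod 24
= 12 mod 24 = 12
Minutes unchanged → 12:07


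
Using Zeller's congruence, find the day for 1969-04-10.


Thursday

Zeller's congruence:
q=10, m=4, k=69, j=19
h = (10 + ⌊13×5/5⌋ + 69 + ⌊69/4⌋ + ⌊19/4⌋ - 2×19) mod 7
= (10 + 13 + 69 + 17 + 4 - 38) mod 7
= 75 mod 7 = 5
h=5 → Thursday


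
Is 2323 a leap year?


No

Rules: divisible by 4 AND (not by 100 OR by 400)
2323 ÷ 4 = 580 remainder 3 → not divisible by 4
Not divisible by 4 → not a leap year


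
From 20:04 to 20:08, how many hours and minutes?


End time in minutes: 20×60 + 8 = 1208
Start time in minutes: 20×60 + 4 = 1204
Difference = 1208 - 1204 = 4 minutes
= 0 hours 4 minutes

0h 4m


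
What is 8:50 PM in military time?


Input: 8:50 PM
PM: 8 + 12 = 20

20:50


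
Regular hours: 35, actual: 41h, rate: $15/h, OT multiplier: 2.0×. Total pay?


$705.00

Regular: 35h × $15 = $525.00
Overtime: 41 - 35 = 6h
OT pay: 6h × $15 × 2.0 = $180.00
Total = $525.00 + $180.00 = $705.00


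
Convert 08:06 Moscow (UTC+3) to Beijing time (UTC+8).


Time difference = UTC+8 - UTC+3 = +5 hours
New hour = (8 + 5) mod 24
= 13 mod 24 = 13
Minutes unchanged → 13:06

13:06


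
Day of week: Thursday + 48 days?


Start: Thursday (index 3)
(3 + 48) mod 7
= 51 mod 7
= 2
Index 2 → Wednesday

Wednesday


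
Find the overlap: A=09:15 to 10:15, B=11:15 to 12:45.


Meeting A: 555-615 (in minutes from midnight)
Meeting B: 675-765
Overlap start = max(555, 675) = 675
Overlap end = min(615, 765) = 615
Overlap = max(0, 615 - 675) = 0 min

0 minutes


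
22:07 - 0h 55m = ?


Start: 1327 minutes from midnight
Subtract: 55 minutes
Remaining: 1327 - 55 = 1272
Hours: 21, Minutes: 12

21:12


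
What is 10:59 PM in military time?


22:59

Input: 10:59 PM
PM: 10 + 12 = 22


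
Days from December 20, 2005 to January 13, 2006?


From December 20, 2005 to January 13, 2006
Rest of December 2005: 31 - 20 = 11
Days into January 2006: 13
Total = 11 + 13 = 24 days

24 days


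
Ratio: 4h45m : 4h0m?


Duration 1: 285 minutes
Duration 2: 240 minutes
Ratio = 285:240
GCD = 15
Simplified = 19:16
As a decimal: 19/16 ≈ 1.19

19:16 (1.19)


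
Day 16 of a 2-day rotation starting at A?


Shift B

Shifts: A, B
Start: A (index 0)
Day 16: (0 + 16 - 1) mod 2
= 15 mod 2
= 1
Index 1 → shift B


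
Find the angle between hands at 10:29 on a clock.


140.5°

Hour hand = 10×30 + 29×0.5 = 314.5°
Minute hand = 29×6 = 174°
Difference = |314.5 - 174| = 140.5°


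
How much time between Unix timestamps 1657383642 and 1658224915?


Difference = 1658224915 - 1657383642 = 841273 seconds
In hours: 841273 / 3600 ≈ 233.7
In days: 841273 / 86400 ≈ 9.74

841273 seconds (233.7 hours / 9.74 days)


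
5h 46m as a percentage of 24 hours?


0.2403 (24.03%)

Total minutes: 5×60 + 46 = 346
Day = 24×60 = 1440 minutes
Fraction = 346/1440 ≈ 0.2403
As a percentage: 346/1440 × 100 ≈ 24.03%


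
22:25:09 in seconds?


Hours: 22 × 3600 = 79200
Minutes: 25 × 60 = 1500
Seconds: 9
Total = 79200 + 1500 + 9 = 80709

80709 seconds


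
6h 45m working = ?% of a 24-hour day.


28.1%

Time: 405 minutes
Day: 1440 minutes
Percentage = (405/1440) × 100 ≈ 28.1%


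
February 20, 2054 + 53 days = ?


April 14, 2054

Start: February 20, 2054
Add 53 days
February 20 → March 1: 28 - 20 + 1 = 9 days (53 - 9 = 44 left)
March 1 → April 1: 31 - 1 + 1 = 31 days (44 - 31 = 13 left)
April 1 + 13 = April 14, 2054


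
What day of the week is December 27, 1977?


Tuesday

Zeller's congruence:
q=27, m=12, k=77, j=19
h = (27 + ⌊13×13/5⌋ + 77 + ⌊77/4⌋ + ⌊19/4⌋ - 2×19) mod 7
= (27 + 33 + 77 + 19 + 4 - 38) mod 7
= 122 mod 7 = 3
h=3 → Tuesday


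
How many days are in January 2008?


31 days

Month: January (month 1)
January has 31 days


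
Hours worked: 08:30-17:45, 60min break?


8h 15m (495 minutes)

Total time = (17×60+45) - (8×60+30)
= 1065 - 510 = 555 min
Minus break: 555 - 60 = 495 min
= 8h 15m


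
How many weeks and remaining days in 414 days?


Weeks: 414 ÷ 7 = 59 remainder 1

59 weeks 1 days


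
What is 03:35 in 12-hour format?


Hour: 3
3 < 12 → AM

3:35 AM


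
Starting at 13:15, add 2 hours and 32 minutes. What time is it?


15:47

Start: 795 minutes from midnight
Add: 152 minutes
Total: 947 minutes
Hours: 947 ÷ 60 = 15 remainder 47


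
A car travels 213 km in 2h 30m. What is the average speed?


Distance: 213 km
Time: 2h 30m = 150 min = 150/60 = 5/2 hours
Speed = 213 ÷ (5/2) = 213 × 2 / 5 = 426/5 = 85.2 km/h

85.2 km/h


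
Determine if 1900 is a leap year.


No

Rules: divisible by 4 AND (not by 100 OR by 400)
1900 ÷ 4 = 475 exactly → divisible by 4
1900 ÷ 100 = 19 exactly → divisible by 100
1900 ÷ 400 = 4 remainder 300 → not divisible by 400
Divisible by 100 but not by 400 → not a leap year


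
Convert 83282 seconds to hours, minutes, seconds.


23h 8m 2s

Hours: 83282 ÷ 3600 = 23 remainder 482
Minutes: 482 ÷ 60 = 8 remainder 2
Seconds: 2


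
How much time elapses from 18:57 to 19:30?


End time in minutes: 19×60 + 30 = 1170
Start time in minutes: 18×60 + 57 = 1137
Difference = 1170 - 1137 = 33 minutes
= 0 hours 33 minutes

0h 33m


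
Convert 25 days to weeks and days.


3 weeks 4 days

Weeks: 25 ÷ 7 = 3 remainder 4


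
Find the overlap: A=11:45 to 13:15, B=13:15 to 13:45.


0 minutes

Meeting A: 705-795 (in minutes from midnight)
Meeting B: 795-825
Overlap start = max(705, 795) = 795
Overlap end = min(795, 825) = 795
Overlap = max(0, 795 - 795) = 0 min


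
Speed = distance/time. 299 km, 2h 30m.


119.6 km/h

Distance: 299 km
Time: 2h 30m = 150 min = 150/60 = 5/2 hours
Speed = 299 ÷ (5/2) = 299 × 2 / 5 = 598/5 = 119.6 km/h


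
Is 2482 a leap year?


No

Rules: divisible by 4 AND (not by 100 OR by 400)
2482 ÷ 4 = 620 remainder 2 → not divisible by 4
Not divisible by 4 → not a leap year


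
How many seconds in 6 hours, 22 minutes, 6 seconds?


22926 seconds

Hours: 6 × 3600 = 21600
Minutes: 22 × 60 = 1320
Seconds: 6
Total = 21600 + 1320 + 6 = 22926


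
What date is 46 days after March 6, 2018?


April 21, 2018

Start: March 6, 2018
Add 46 days
March 6 → April 1: 31 - 6 + 1 = 26 days (46 - 26 = 20 left)
April 1 + 20 = April 21, 2018


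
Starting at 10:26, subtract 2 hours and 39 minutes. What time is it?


07:47

Start: 626 minutes from midnight
Subtract: 159 minutes
Remaining: 626 - 159 = 467
Hours: 7, Minutes: 47


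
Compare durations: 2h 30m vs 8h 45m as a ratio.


Duration 1: 150 minutes
Duration 2: 525 minutes
Ratio = 150:525
GCD = 75
Simplified = 2:7
As a decimal: 2/7 ≈ 0.29

2:7 (0.29)


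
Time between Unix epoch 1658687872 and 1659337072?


649200 seconds (180.3 hours / 7.51 days)

Difference = 1659337072 - 1658687872 = 649200 seconds
In hours: 649200 / 3600 ≈ 180.3
In days: 649200 / 86400 ≈ 7.51


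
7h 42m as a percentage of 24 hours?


0.3208 (32.08%)

Total minutes: 7×60 + 42 = 462
Day = 24×60 = 1440 minutes
Fraction = 462/1440 ≈ 0.3208
As a percentage: 462/1440 × 100 ≈ 32.08%


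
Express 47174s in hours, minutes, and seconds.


Hours: 47174 ÷ 3600 = 13 remainder 374
Minutes: 374 ÷ 60 = 6 remainder 14
Seconds: 14

13h 6m 14s


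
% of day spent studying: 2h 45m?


11.5%

Time: 165 minutes
Day: 1440 minutes
Percentage = (165/1440) × 100 ≈ 11.5%


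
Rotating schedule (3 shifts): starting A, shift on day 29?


Shift B

Shifts: A, B, C
Start: A (index 0)
Day 29: (0 + 29 - 1) mod 3
= 28 mod 3
= 1
Index 1 → shift B


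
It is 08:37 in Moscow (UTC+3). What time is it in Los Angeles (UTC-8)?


Time difference = UTC-8 - UTC+3 = -11 hours
New hour = (8 -11) mod 24
= -3 mod 24 = 21
Minutes unchanged → 21:37; -3 < 0 → previous day

21:37 (previous day)


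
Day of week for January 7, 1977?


Zeller's congruence:
q=7, m=13, k=76, j=19
h = (7 + ⌊13×14/5⌋ + 76 + ⌊76/4⌋ + ⌊19/4⌋ - 2×19) mod 7
= (7 + 36 + 76 + 19 + 4 - 38) mod 7
= 104 mod 7 = 6
h=6 → Friday

Friday


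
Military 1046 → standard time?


10:46 AM

Hour: 10
10 < 12 → AM


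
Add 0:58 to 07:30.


Start: 450 minutes from midnight
Add: 58 minutes
Total: 508 minutes
Hours: 508 ÷ 60 = 8 remainder 28

08:28


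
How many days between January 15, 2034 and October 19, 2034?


From January 15, 2034 to October 19, 2034
Rest of January 2034: 31 - 15 = 16
Full months: February 2034 28, March 31, April 30, May 31, June 30, July 31, August 31, September 30
Days into October 2034: 19
Total = 16 + 28 + 31 + 30 + 31 + 30 + 31 + 31 + 30 + 19 = 277 days

277 days


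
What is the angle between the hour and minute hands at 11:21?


Hour hand = 11×30 + 21×0.5 = 340.5°
Minute hand = 21×6 = 126°
Difference = |340.5 - 126| = 214.5°
Since > 180°: 360 - 214.5 = 145.5°

145.5°


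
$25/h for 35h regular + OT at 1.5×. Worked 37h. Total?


Regular: 35h × $25 = $875.00
Overtime: 37 - 35 = 2h
OT pay: 2h × $25 × 1.5 = $75.00
Total = $875.00 + $75.00 = $950.00

$950.00


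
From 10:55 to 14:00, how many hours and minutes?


3h 5m

End time in minutes: 14×60 + 0 = 840
Start time in minutes: 10×60 + 55 = 655
Difference = 840 - 655 = 185 minutes
= 3 hours 5 minutes


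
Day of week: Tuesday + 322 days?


Tuesday

Start: Tuesday (index 1)
(1 + 322) mod 7
= 323 mod 7
= 1
Index 1 → Tuesday


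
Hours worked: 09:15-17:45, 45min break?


Total time = (17×60+45) - (9×60+15)
= 1065 - 555 = 510 min
Minus break: 510 - 45 = 465 min
= 7h 45m

7h 45m (465 minutes)


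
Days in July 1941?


31 days

Month: July (month 7)
July has 31 days


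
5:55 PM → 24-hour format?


17:55

Input: 5:55 PM
PM: 5 + 12 = 17


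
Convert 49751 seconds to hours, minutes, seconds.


Hours: 49751 ÷ 3600 = 13 remainder 2951
Minutes: 2951 ÷ 60 = 49 remainder 11
Seconds: 11

13h 49m 11s


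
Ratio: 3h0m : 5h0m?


3:5 (0.60)

Duration 1: 180 minutes
Duration 2: 300 minutes
Ratio = 180:300
GCD = 60
Simplified = 3:5
As a decimal: 3/5 = 0.60


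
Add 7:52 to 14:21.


Start: 861 minutes from midnight
Add: 472 minutes
Total: 1333 minutes
Hours: 1333 ÷ 60 = 22 remainder 13

22:13


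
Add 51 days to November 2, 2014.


Start: November 2, 2014
Add 51 days
November 2 → December 1: 30 - 2 + 1 = 29 days (51 - 29 = 22 left)
December 1 + 22 = December 23, 2014

December 23, 2014


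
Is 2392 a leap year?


Rules: divisible by 4 AND (not by 100 OR by 400)
2392 ÷ 4 = 598 exactly → divisible by 4
2392 ÷ 100 = 23 remainder 92 → not divisible by 100
Divisible by 4 but not by 100 → leap year

Yes


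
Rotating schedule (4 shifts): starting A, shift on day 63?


Shifts: A, B, C, D
Start: A (index 0)
Day 63: (0 + 63 - 1) mod 4
= 62 mod 4
= 2
Index 2 → shift C

Shift C


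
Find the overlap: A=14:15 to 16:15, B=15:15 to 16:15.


60 minutes

Meeting A: 855-975 (in minutes from midnight)
Meeting B: 915-975
Overlap start = max(855, 915) = 915
Overlap end = min(975, 975) = 975
Overlap = max(0, 975 - 915) = 60 min


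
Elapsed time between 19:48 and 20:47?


0h 59m

End time in minutes: 20×60 + 47 = 1247
Start time in minutes: 19×60 + 48 = 1188
Difference = 1247 - 1188 = 59 minutes
= 0 hours 59 minutes


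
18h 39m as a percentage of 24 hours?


Total minutes: 18×60 + 39 = 1119
Day = 24×60 = 1440 minutes
Fraction = 1119/1440 ≈ 0.7771
As a percentage: 1119/1440 × 100 ≈ 77.71%

0.7771 (77.71%)


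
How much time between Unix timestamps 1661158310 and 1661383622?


225312 seconds (62.6 hours / 2.61 days)

Difference = 1661383622 - 1661158310 = 225312 seconds
In hours: 225312 / 3600 ≈ 62.6
In days: 225312 / 86400 ≈ 2.61


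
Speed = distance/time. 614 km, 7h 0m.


Distance: 614 km
Time: 7 hours
Speed = 614 / 7 ≈ 87.7 km/h

87.7 km/h


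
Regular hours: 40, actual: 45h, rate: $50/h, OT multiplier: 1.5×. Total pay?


Regular: 40h × $50 = $2000.00
Overtime: 45 - 40 = 5h
OT pay: 5h × $50 × 1.5 = $375.00
Total = $2000.00 + $375.00 = $2375.00

$2375.00


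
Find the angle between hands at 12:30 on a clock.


Hour hand (12 ≡ 0 on the dial): 0×30 + 30×0.5 = 15.0°
Minute hand = 30×6 = 180°
Difference = |15.0 - 180| = 165.0°

165.0°


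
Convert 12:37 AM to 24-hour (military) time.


00:37

Input: 12:37 AM
12 AM → 00 (midnight)


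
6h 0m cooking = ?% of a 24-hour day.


Time: 360 minutes
Day: 1440 minutes
Percentage = (360/1440) × 100 = 25.0%

25.0%


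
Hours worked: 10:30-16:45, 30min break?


5h 45m (345 minutes)

Total time = (16×60+45) - (10×60+30)
= 1005 - 630 = 375 min
Minus break: 375 - 30 = 345 min
= 5h 45m


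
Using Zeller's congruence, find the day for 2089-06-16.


Thursday

Zeller's congruence:
q=16, m=6, k=89, j=20
h = (16 + ⌊13×7/5⌋ + 89 + ⌊89/4⌋ + ⌊20/4⌋ - 2×20) mod 7
= (16 + 18 + 89 + 22 + 5 - 40) mod 7
= 110 mod 7 = 5
h=5 → Thursday


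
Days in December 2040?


Month: December (month 12)
December has 31 days

31 days


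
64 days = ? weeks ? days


9 weeks 1 days

Weeks: 64 ÷ 7 = 9 remainder 1


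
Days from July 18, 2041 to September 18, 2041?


From July 18, 2041 to September 18, 2041
Rest of July 2041: 31 - 18 = 13
Full months: August 31
Days into September 2041: 18
Total = 13 + 31 + 18 = 62 days

62 days


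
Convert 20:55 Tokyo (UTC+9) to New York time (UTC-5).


06:55

Time difference = UTC-5 - UTC+9 = -14 hours
New hour = (20 -14) mod 24
= 6 mod 24 = 6
Minutes unchanged → 06:55


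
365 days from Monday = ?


Tuesday

Start: Monday (index 0)
(0 + 365) mod 7
= 365 mod 7
= 1
Index 1 → Tuesday


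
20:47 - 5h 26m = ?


15:21

Start: 1247 minutes from midnight
Subtract: 326 minutes
Remaining: 1247 - 326 = 921
Hours: 15, Minutes: 21


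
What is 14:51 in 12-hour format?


Hour: 14
14 - 12 = 2 → PM

2:51 PM


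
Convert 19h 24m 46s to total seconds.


69886 seconds

Hours: 19 × 3600 = 68400
Minutes: 24 × 60 = 1440
Seconds: 46
Total = 68400 + 1440 + 46 = 69886


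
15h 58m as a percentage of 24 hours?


Total minutes: 15×60 + 58 = 958
Day = 24×60 = 1440 minutes
Fraction = 958/1440 ≈ 0.6653
As a percentage: 958/1440 × 100 ≈ 66.53%

0.6653 (66.53%)


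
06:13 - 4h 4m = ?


Start: 373 minutes from midnight
Subtract: 244 minutes
Remaining: 373 - 244 = 129
Hours: 2, Minutes: 9

02:09


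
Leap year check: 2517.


Rules: divisible by 4 AND (not by 100 OR by 400)
2517 ÷ 4 = 629 remainder 1 → not divisible by 4
Not divisible by 4 → not a leap year

No


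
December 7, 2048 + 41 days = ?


Start: December 7, 2048
Add 41 days
December 7 → January 1: 31 - 7 + 1 = 25 days (41 - 25 = 16 left)
January 1 + 16 = January 17, 2049

January 17, 2049


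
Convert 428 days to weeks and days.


61 weeks 1 days

Weeks: 428 ÷ 7 = 61 remainder 1


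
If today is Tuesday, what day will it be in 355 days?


Start: Tuesday (index 1)
(1 + 355) mod 7
= 356 mod 7
= 6
Index 6 → Sunday

Sunday


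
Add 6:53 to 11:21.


18:14

Start: 681 minutes from midnight
Add: 413 minutes
Total: 1094 minutes
Hours: 1094 ÷ 60 = 18 remainder 14


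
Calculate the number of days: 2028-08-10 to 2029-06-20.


From August 10, 2028 to June 20, 2029
Rest of August 2028: 31 - 10 = 21
Full months: September 30, October 31, November 30, December 31, January 31, February 2029 28, March 31, April 30, May 31
Days into June 2029: 20
Total = 21 + 30 + 31 + 30 + 31 + 31 + 28 + 31 + 30 + 31 + 20 = 314 days

314 days


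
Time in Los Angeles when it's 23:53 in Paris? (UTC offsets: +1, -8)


14:53

Time difference = UTC-8 - UTC+1 = -9 hours
New hour = (23 -9) mod 24
= 14 mod 24 = 14
Minutes unchanged → 14:53


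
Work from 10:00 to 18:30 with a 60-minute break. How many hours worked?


Total time = (18×60+30) - (10×60+0)
= 1110 - 600 = 510 min
Minus break: 510 - 60 = 450 min
= 7h 30m

7h 30m (450 minutes)


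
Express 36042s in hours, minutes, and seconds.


10h 0m 42s

Hours: 36042 ÷ 3600 = 10 remainder 42
Minutes: 42 ÷ 60 = 0 remainder 42
Seconds: 42


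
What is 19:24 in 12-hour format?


7:24 PM

Hour: 19
19 - 12 = 7 → PM


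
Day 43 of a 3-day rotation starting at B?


Shift B

Shifts: A, B, C
Start: B (index 1)
Day 43: (1 + 43 - 1) mod 3
= 43 mod 3
= 1
Index 1 → shift B


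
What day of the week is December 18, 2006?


Monday

Zeller's congruence:
q=18, m=12, k=6, j=20
h = (18 + ⌊13×13/5⌋ + 6 + ⌊6/4⌋ + ⌊20/4⌋ - 2×20) mod 7
= (18 + 33 + 6 + 1 + 5 - 40) mod 7
= 23 mod 7 = 2
h=2 → Monday


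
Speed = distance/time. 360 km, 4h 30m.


Distance: 360 km
Time: 4h 30m = 270 min = 270/60 = 9/2 hours
Speed = 360 ÷ (9/2) = 360 × 2 / 9 = 720/9 = 80.0 km/h

80.0 km/h


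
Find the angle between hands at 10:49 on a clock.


30.5°

Hour hand = 10×30 + 49×0.5 = 324.5°
Minute hand = 49×6 = 294°
Difference = |324.5 - 294| = 30.5°


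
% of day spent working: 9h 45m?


Time: 585 minutes
Day: 1440 minutes
Percentage = (585/1440) × 100 ≈ 40.6%

40.6%


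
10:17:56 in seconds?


37076 seconds

Hours: 10 × 3600 = 36000
Minutes: 17 × 60 = 1020
Seconds: 56
Total = 36000 + 1020 + 56 = 37076


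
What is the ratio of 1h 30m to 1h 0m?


3:2 (1.50)

Duration 1: 90 minutes
Duration 2: 60 minutes
Ratio = 90:60
GCD = 30
Simplified = 3:2
As a decimal: 3/2 = 1.50


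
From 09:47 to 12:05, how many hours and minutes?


End time in minutes: 12×60 + 5 = 725
Start time in minutes: 9×60 + 47 = 587
Difference = 725 - 587 = 138 minutes
= 2 hours 18 minutes

2h 18m


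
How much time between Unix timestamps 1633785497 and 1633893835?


Difference = 1633893835 - 1633785497 = 108338 seconds
In hours: 108338 / 3600 ≈ 30.1
In days: 108338 / 86400 ≈ 1.25

108338 seconds (30.1 hours / 1.25 days)
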